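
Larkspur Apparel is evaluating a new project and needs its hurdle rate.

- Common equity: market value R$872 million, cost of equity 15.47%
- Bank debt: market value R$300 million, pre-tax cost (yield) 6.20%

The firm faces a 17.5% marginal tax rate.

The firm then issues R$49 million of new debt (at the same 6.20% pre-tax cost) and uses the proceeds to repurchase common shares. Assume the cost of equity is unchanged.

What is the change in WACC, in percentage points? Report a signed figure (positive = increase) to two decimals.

-0.43 pp

Current WACC:
Total capital V = 872 + 300 = 1172.
Equity: weight = 872/1172 = 0.7440; cost = 15.47%.
Bank debt: weight = 300/1172 = 0.2560; after-tax cost = 6.2% × (1 − 17.5%) = 5.1150%.
WACC = 0.7440 × 15.4700% + 0.2560 × 5.1150% = 12.8194%.
After the change:
Total capital V = 823 + 349 = 1172.
Equity: weight = 823/1172 = 0.7022; cost = 15.47%.
Bank debt: weight = 349/1172 = 0.2978; after-tax cost = 6.2% × (1 − 17.5%) = 5.1150%.
WACC = 0.7022 × 15.4700% + 0.2978 × 5.1150% = 12.3865%.
Change in WACC = 12.3865% − 12.8194% = -0.4329 pp.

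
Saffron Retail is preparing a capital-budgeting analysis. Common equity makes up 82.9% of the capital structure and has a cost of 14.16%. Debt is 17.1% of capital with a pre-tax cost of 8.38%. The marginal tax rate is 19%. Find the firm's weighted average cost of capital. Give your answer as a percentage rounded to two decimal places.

12.90%

After-tax cost of debt = 8.38% × (1 − 19%) = 6.7878%.
WACC = 0.829 × 14.1600% + 0.171 × 6.7878% = 12.8994%.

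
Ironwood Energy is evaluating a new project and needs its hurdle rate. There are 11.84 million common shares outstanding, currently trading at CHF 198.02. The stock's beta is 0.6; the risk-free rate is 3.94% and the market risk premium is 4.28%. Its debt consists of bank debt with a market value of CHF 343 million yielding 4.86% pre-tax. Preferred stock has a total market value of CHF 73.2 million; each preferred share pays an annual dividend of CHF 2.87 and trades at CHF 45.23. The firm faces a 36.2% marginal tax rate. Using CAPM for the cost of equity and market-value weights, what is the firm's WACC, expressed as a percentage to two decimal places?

6.08%

Cost of equity via CAPM: Re = 3.94% + 0.6 × 4.28% = 6.5080%.
Cost of preferred: Rp = 2.87 / 45.23 = 6.3453%.
Market value of equity E = 198.02 × 11.84m = 2344.5568m.
Total capital V = 2344.5568 + 73.2 + 343 = 2760.7568.
Equity: weight = 2344.5568/2760.7568 = 0.8492; cost = 6.508%.
Preferred: weight = 73.2/2760.7568 = 0.0265; cost = 6.3453%.
Bank debt: weight = 343/2760.7568 = 0.1242; after-tax cost = 4.86% × (1 − 36.2%) = 3.1007%.
WACC = 0.8492 × 6.5080% + 0.0265 × 6.3453% + 0.1242 × 3.1007% = 6.0804%.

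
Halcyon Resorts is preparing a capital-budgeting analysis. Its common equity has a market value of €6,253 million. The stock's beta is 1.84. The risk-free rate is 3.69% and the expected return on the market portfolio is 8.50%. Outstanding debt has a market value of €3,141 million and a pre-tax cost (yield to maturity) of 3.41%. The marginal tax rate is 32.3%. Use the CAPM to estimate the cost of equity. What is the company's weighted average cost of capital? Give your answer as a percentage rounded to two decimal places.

9.12%

Market risk premium = 8.5% − 3.69% = 4.81%.
Cost of equity via CAPM: Re = 3.69% + 1.84 × 4.81% = 12.5404%.
Total capital V = 6253 + 3141 = 9394.
Equity: weight = 6253/9394 = 0.6656; cost = 12.5404%.
Debt: weight = 3141/9394 = 0.3344; after-tax cost = 3.41% × (1 − 32.3%) = 2.3086%.
WACC = 0.6656 × 12.5404% + 0.3344 × 2.3086% = 9.1193%.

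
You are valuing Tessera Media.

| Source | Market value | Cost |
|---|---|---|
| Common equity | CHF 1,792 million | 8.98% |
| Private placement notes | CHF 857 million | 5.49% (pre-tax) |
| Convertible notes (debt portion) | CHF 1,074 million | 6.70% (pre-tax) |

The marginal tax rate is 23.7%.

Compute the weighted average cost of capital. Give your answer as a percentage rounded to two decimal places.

6.76%

Total capital V = 1792 + 857 + 1074 = 3723.
Equity: weight = 1792/3723 = 0.4813; cost = 8.98%.
Private placement notes: weight = 857/3723 = 0.2302; after-tax cost = 5.49% × (1 − 23.7%) = 4.1889%.
Convertible notes (debt portion): weight = 1074/3723 = 0.2885; after-tax cost = 6.7% × (1 − 23.7%) = 5.1121%.
WACC = 0.4813 × 8.9800% + 0.2302 × 4.1889% + 0.2885 × 5.1121% = 6.7613%.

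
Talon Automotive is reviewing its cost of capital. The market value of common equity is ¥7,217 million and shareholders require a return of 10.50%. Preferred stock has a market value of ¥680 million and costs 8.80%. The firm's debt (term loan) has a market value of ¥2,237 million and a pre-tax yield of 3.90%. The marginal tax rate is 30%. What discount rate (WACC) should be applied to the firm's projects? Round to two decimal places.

8.67%

Total capital V = 7217 + 680 + 2237 = 10134.
Equity: weight = 7217/10134 = 0.7122; cost = 10.5%.
Preferred: weight = 680/10134 = 0.0671; cost = 8.8%.
Term loan: weight = 2237/10134 = 0.2207; after-tax cost = 3.9% × (1 − 30%) = 2.7300%.
WACC = 0.7122 × 10.5000% + 0.0671 × 8.8000% + 0.2207 × 2.7300% = 8.6708%.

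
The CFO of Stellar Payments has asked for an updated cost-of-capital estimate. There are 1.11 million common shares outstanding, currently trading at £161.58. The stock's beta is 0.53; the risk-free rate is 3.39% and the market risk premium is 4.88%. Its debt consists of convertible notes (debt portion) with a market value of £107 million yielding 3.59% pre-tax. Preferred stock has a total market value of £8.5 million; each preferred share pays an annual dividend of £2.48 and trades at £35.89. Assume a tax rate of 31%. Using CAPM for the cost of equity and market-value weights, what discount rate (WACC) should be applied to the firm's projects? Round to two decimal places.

4.73%

Cost of equity via CAPM: Re = 3.39% + 0.53 × 4.88% = 5.9764%.
Cost of preferred: Rp = 2.48 / 35.89 = 6.9100%.
Market value of equity E = 161.58 × 1.11m = 179.3538m.
Total capital V = 179.3538 + 8.5 + 107 = 294.8538.
Equity: weight = 179.3538/294.8538 = 0.6083; cost = 5.9764%.
Preferred: weight = 8.5/294.8538 = 0.0288; cost = 6.91%.
Convertible notes (debt portion): weight = 107/294.8538 = 0.3629; after-tax cost = 3.59% × (1 − 31%) = 2.4771%.
WACC = 0.6083 × 5.9764% + 0.0288 × 6.9100% + 0.3629 × 2.4771% = 4.7334%.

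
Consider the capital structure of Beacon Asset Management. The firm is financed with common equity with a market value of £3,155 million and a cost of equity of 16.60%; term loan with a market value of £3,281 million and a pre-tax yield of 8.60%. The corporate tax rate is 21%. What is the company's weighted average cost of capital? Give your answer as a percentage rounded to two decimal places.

Total capital V = 3155 + 3281 = 6436.
Equity: weight = 3155/6436 = 0.4902; cost = 16.6%.
Term loan: weight = 3281/6436 = 0.5098; after-tax cost = 8.6% × (1 − 21%) = 6.7940%.
WACC = 0.4902 × 16.6000% + 0.5098 × 6.7940% = 11.6010%.

11.60%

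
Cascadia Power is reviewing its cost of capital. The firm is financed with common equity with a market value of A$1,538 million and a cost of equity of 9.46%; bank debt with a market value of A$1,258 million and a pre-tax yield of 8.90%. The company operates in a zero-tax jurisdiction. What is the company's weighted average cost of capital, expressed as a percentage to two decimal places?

Total capital V = 1538 + 1258 = 2796.
Equity: weight = 1538/2796 = 0.5501; cost = 9.46%.
Bank debt: weight = 1258/2796 = 0.4499; after-tax cost = 8.9% × (1 − 0%) = 8.9000%.
WACC = 0.5501 × 9.4600% + 0.4499 × 8.9000% = 9.2080%.

9.21%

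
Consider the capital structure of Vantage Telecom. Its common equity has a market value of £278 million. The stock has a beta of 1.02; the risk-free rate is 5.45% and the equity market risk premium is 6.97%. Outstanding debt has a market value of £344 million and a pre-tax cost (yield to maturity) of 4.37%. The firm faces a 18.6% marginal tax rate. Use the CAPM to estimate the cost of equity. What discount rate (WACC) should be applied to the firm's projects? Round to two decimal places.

Cost of equity via CAPM: Re = 5.45% + 1.02 × 6.97% = 12.5594%.
Total capital V = 278 + 344 = 622.
Equity: weight = 278/622 = 0.4469; cost = 12.5594%.
Debt: weight = 344/622 = 0.5531; after-tax cost = 4.37% × (1 − 18.6%) = 3.5572%.
WACC = 0.4469 × 12.5594% + 0.5531 × 3.5572% = 7.5807%.

7.58%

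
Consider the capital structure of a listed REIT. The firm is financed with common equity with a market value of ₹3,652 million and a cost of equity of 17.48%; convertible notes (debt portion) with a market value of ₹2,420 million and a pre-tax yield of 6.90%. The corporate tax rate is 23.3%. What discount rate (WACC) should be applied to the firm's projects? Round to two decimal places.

12.62%

Total capital V = 3652 + 2420 = 6072.
Equity: weight = 3652/6072 = 0.6014; cost = 17.48%.
Convertible notes (debt portion): weight = 2420/6072 = 0.3986; after-tax cost = 6.9% × (1 − 23.3%) = 5.2923%.
WACC = 0.6014 × 17.4800% + 0.3986 × 5.2923% = 12.6226%.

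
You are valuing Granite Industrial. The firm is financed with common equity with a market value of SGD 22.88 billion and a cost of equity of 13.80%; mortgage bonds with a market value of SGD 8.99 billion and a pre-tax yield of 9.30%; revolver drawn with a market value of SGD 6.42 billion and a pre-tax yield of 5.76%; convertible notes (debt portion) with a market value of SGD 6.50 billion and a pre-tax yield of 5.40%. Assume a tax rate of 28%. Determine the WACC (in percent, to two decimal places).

9.55%

Total capital V = 22.88 + 8.99 + 6.42 + 6.5 = 44.79.
Equity: weight = 22.88/44.79 = 0.5108; cost = 13.8%.
Mortgage bonds: weight = 8.99/44.79 = 0.2007; after-tax cost = 9.3% × (1 − 28%) = 6.6960%.
Revolver drawn: weight = 6.42/44.79 = 0.1433; after-tax cost = 5.76% × (1 − 28%) = 4.1472%.
Convertible notes (debt portion): weight = 6.5/44.79 = 0.1451; after-tax cost = 5.4% × (1 − 28%) = 3.8880%.
WACC = 0.5108 × 13.8000% + 0.2007 × 6.6960% + 0.1433 × 4.1472% + 0.1451 × 3.8880% = 9.5521%.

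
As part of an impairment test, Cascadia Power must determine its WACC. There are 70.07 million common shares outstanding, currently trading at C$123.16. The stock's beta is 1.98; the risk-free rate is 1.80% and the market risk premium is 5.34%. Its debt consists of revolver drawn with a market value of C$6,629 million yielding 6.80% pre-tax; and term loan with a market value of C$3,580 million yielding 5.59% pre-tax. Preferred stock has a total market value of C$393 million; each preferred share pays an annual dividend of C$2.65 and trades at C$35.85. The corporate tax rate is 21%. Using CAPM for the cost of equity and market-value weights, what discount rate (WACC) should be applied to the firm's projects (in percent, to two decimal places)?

Cost of equity via CAPM: Re = 1.8% + 1.98 × 5.34% = 12.3732%.
Cost of preferred: Rp = 2.65 / 35.85 = 7.3919%.
Market value of equity E = 123.16 × 70.07m = 8629.8212m.
Total capital V = 8629.8212 + 393 + 6629 + 3580 = 19231.8212.
Equity: weight = 8629.8212/19231.8212 = 0.4487; cost = 12.3732%.
Preferred: weight = 393/19231.8212 = 0.0204; cost = 7.3919%.
Revolver drawn: weight = 6629/19231.8212 = 0.3447; after-tax cost = 6.8% × (1 − 21%) = 5.3720%.
Term loan: weight = 3580/19231.8212 = 0.1861; after-tax cost = 5.59% × (1 − 21%) = 4.4161%.
WACC = 0.4487 × 12.3732% + 0.0204 × 7.3919% + 0.3447 × 5.3720% + 0.1861 × 4.4161% = 8.3770%.

8.38%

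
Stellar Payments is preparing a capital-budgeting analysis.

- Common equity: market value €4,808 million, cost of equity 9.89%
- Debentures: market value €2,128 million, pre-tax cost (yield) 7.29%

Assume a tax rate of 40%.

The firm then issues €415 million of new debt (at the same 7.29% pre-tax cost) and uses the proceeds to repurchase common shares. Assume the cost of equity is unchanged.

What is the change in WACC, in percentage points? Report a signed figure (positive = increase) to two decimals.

-0.33 pp

Current WACC:
Total capital V = 4808 + 2128 = 6936.
Equity: weight = 4808/6936 = 0.6932; cost = 9.89%.
Debentures: weight = 2128/6936 = 0.3068; after-tax cost = 7.29% × (1 − 40%) = 4.3740%.
WACC = 0.6932 × 9.8900% + 0.3068 × 4.3740% = 8.1977%.
After the change:
Total capital V = 4393 + 2543 = 6936.
Equity: weight = 4393/6936 = 0.6334; cost = 9.89%.
Debentures: weight = 2543/6936 = 0.3666; after-tax cost = 7.29% × (1 − 40%) = 4.3740%.
WACC = 0.6334 × 9.8900% + 0.3666 × 4.3740% = 7.8676%.
Change in WACC = 7.8676% − 8.1977% = -0.3300 pp.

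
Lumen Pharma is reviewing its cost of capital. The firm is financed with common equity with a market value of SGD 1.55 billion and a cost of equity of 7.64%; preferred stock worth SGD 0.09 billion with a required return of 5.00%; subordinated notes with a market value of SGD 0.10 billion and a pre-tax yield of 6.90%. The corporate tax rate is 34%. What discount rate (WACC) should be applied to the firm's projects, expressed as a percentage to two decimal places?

7.33%

Total capital V = 1.55 + 0.09 + 0.1 = 1.74.
Equity: weight = 1.55/1.74 = 0.8908; cost = 7.64%.
Preferred: weight = 0.09/1.74 = 0.0517; cost = 5%.
Subordinated notes: weight = 0.1/1.74 = 0.0575; after-tax cost = 6.9% × (1 − 34%) = 4.5540%.
WACC = 0.8908 × 7.6400% + 0.0517 × 5.0000% + 0.0575 × 4.5540% = 7.3261%.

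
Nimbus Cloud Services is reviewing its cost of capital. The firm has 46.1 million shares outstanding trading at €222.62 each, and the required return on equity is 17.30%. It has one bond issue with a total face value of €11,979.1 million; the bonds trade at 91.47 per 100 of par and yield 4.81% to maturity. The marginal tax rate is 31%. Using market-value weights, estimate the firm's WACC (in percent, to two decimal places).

10.08%

Market value of equity E = 222.62 × 46.1m = 10262.782m. Market value of debt D = 11979.1m × 91.47/100 = 10957.28277m.
Total capital V = 10262.782 + 10957.28277 = 21220.06477.
Equity: weight = 10262.782/21220.06477 = 0.4836; cost = 17.3%.
Bonds outstanding: weight = 10957.28277/21220.06477 = 0.5164; after-tax cost = 4.81% × (1 − 31%) = 3.3189%.
WACC = 0.4836 × 17.3000% + 0.5164 × 3.3189% = 10.0807%.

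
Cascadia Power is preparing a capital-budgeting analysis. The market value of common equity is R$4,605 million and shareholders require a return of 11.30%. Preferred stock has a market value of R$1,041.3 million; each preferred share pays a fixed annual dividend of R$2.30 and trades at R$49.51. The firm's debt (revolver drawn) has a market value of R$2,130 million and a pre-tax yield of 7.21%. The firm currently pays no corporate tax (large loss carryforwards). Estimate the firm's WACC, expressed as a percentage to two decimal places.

9.29%

Cost of preferred: Rp = 2.3 / 49.51 = 4.6455%.
Total capital V = 4605 + 1041.3 + 2130 = 7776.3.
Equity: weight = 4605/7776.3 = 0.5922; cost = 11.3%.
Preferred: weight = 1041.3/7776.3 = 0.1339; cost = 4.6455%.
Revolver drawn: weight = 2130/7776.3 = 0.2739; after-tax cost = 7.21% × (1 − 0%) = 7.2100%.
WACC = 0.5922 × 11.3000% + 0.1339 × 4.6455% + 0.2739 × 7.2100% = 9.2886%.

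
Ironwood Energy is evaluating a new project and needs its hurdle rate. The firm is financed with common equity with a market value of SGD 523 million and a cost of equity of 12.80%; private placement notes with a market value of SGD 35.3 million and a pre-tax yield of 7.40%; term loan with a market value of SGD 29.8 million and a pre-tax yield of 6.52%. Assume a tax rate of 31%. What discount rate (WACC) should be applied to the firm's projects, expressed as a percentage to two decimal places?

Total capital V = 523 + 35.3 + 29.8 = 588.1.
Equity: weight = 523/588.1 = 0.8893; cost = 12.8%.
Private placement notes: weight = 35.3/588.1 = 0.0600; after-tax cost = 7.4% × (1 − 31%) = 5.1060%.
Term loan: weight = 29.8/588.1 = 0.0507; after-tax cost = 6.52% × (1 − 31%) = 4.4988%.
WACC = 0.8893 × 12.8000% + 0.0600 × 5.1060% + 0.0507 × 4.4988% = 11.9175%.

11.92%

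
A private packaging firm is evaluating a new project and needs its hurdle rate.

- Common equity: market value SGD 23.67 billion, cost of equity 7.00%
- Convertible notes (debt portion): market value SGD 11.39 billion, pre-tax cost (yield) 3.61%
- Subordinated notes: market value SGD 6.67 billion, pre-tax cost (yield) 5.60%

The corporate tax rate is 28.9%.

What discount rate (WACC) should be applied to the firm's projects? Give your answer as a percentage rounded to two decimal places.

Total capital V = 23.67 + 11.39 + 6.67 = 41.73.
Equity: weight = 23.67/41.73 = 0.5672; cost = 7%.
Convertible notes (debt portion): weight = 11.39/41.73 = 0.2729; after-tax cost = 3.61% × (1 − 28.9%) = 2.5667%.
Subordinated notes: weight = 6.67/41.73 = 0.1598; after-tax cost = 5.6% × (1 − 28.9%) = 3.9816%.
WACC = 0.5672 × 7.0000% + 0.2729 × 2.5667% + 0.1598 × 3.9816% = 5.3075%.

5.31%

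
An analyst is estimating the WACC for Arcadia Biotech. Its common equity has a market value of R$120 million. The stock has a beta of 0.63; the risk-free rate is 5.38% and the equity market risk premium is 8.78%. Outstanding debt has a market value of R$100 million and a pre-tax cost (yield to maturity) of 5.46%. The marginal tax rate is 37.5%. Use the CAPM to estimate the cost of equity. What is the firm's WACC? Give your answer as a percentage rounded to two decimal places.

7.50%

Cost of equity via CAPM: Re = 5.38% + 0.63 × 8.78% = 10.9114%.
Total capital V = 120 + 100 = 220.
Equity: weight = 120/220 = 0.5455; cost = 10.9114%.
Debt: weight = 100/220 = 0.4545; after-tax cost = 5.46% × (1 − 37.5%) = 3.4125%.
WACC = 0.5455 × 10.9114% + 0.4545 × 3.4125% = 7.5028%.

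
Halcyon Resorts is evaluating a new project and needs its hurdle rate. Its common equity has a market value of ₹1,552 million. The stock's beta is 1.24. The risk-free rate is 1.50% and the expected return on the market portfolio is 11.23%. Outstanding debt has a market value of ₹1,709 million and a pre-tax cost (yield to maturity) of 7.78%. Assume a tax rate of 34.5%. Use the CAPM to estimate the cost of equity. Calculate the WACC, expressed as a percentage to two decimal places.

9.13%

Market risk premium = 11.23% − 1.5% = 9.73%.
Cost of equity via CAPM: Re = 1.5% + 1.24 × 9.73% = 13.5652%.
Total capital V = 1552 + 1709 = 3261.
Equity: weight = 1552/3261 = 0.4759; cost = 13.5652%.
Debt: weight = 1709/3261 = 0.5241; after-tax cost = 7.78% × (1 − 34.5%) = 5.0959%.
WACC = 0.4759 × 13.5652% + 0.5241 × 5.0959% = 9.1267%.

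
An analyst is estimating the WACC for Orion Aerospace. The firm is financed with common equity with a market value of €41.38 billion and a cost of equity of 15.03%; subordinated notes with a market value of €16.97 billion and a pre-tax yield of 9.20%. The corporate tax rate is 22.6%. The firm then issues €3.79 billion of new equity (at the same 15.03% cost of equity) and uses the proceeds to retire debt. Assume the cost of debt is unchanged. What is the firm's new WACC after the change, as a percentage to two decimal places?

13.24%

After the change:
Total capital V = 45.17 + 13.18 = 58.35.
Equity: weight = 45.17/58.35 = 0.7741; cost = 15.03%.
Subordinated notes: weight = 13.18/58.35 = 0.2259; after-tax cost = 9.2% × (1 − 22.6%) = 7.1208%.
WACC = 0.7741 × 15.0300% + 0.2259 × 7.1208% = 13.2435%.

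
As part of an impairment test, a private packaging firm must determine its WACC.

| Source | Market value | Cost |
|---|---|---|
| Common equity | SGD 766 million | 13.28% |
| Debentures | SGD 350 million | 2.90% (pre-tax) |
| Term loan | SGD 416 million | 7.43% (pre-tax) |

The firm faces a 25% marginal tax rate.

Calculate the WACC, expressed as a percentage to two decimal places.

Total capital V = 766 + 350 + 416 = 1532.
Equity: weight = 766/1532 = 0.5000; cost = 13.28%.
Debentures: weight = 350/1532 = 0.2285; after-tax cost = 2.9% × (1 − 25%) = 2.1750%.
Term loan: weight = 416/1532 = 0.2715; after-tax cost = 7.43% × (1 − 25%) = 5.5725%.
WACC = 0.5000 × 13.2800% + 0.2285 × 2.1750% + 0.2715 × 5.5725% = 8.6501%.

8.65%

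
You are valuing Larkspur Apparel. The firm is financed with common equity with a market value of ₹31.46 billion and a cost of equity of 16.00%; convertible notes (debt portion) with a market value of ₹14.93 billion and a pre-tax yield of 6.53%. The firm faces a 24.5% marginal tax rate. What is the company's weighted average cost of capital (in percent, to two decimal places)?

12.44%

Total capital V = 31.46 + 14.93 = 46.39.
Equity: weight = 31.46/46.39 = 0.6782; cost = 16%.
Convertible notes (debt portion): weight = 14.93/46.39 = 0.3218; after-tax cost = 6.53% × (1 − 24.5%) = 4.9302%.
WACC = 0.6782 × 16.0000% + 0.3218 × 4.9302% = 12.4373%.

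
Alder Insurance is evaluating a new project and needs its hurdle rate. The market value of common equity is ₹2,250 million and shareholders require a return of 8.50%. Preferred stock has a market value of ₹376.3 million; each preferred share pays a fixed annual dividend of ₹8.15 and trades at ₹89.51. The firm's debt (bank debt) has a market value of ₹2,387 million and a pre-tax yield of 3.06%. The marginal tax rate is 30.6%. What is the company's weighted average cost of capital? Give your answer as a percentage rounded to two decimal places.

5.51%

Cost of preferred: Rp = 8.15 / 89.51 = 9.1051%.
Total capital V = 2250 + 376.3 + 2387 = 5013.3.
Equity: weight = 2250/5013.3 = 0.4488; cost = 8.5%.
Preferred: weight = 376.3/5013.3 = 0.0751; cost = 9.1051%.
Bank debt: weight = 2387/5013.3 = 0.4761; after-tax cost = 3.06% × (1 − 30.6%) = 2.1236%.
WACC = 0.4488 × 8.5000% + 0.0751 × 9.1051% + 0.4761 × 2.1236% = 5.5094%.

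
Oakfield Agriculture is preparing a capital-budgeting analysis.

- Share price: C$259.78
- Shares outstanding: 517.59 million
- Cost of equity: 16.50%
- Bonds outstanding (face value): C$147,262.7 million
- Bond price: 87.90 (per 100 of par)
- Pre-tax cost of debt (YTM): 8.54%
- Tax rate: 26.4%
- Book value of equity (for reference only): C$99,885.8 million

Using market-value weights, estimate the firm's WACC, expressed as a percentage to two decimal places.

11.49%

Market value of equity E = 259.78 × 517.59m = 134459.5302m. Market value of debt D = 147262.7m × 87.9/100 = 129443.9133m.
Total capital V = 134459.5302 + 129443.9133 = 263903.4435.
Equity: weight = 134459.5302/263903.4435 = 0.5095; cost = 16.5%.
Bonds outstanding: weight = 129443.9133/263903.4435 = 0.4905; after-tax cost = 8.54% × (1 − 26.4%) = 6.2854%.
WACC = 0.5095 × 16.5000% + 0.4905 × 6.2854% = 11.4898%.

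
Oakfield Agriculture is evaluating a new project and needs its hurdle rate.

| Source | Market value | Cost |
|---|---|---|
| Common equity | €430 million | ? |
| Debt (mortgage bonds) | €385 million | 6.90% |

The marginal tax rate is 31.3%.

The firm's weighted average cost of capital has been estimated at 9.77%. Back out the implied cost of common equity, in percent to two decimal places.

Total capital V = 430 + 385 = 815.
Equity weight = 430/815 = 0.5276.
Mortgage bonds weight = 385/815 = 0.4724.
Debt contribution = 0.4724 × 6.9% × (1 − 31.3%) = 2.2393%.
Required equity contribution = 9.77% − 2.2393% = 7.5307%.
Re = 7.5307% / 0.5276 = 14.2733%.

14.27%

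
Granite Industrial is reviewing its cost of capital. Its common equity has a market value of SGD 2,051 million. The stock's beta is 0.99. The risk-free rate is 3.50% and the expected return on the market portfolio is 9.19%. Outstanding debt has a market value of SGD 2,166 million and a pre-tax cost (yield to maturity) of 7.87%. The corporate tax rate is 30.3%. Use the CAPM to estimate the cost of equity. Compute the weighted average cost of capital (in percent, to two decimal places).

7.26%

Market risk premium = 9.19% − 3.5% = 5.69%.
Cost of equity via CAPM: Re = 3.5% + 0.99 × 5.69% = 9.1331%.
Total capital V = 2051 + 2166 = 4217.
Equity: weight = 2051/4217 = 0.4864; cost = 9.1331%.
Debt: weight = 2166/4217 = 0.5136; after-tax cost = 7.87% × (1 − 30.3%) = 5.4854%.
WACC = 0.4864 × 9.1331% + 0.5136 × 5.4854% = 7.2595%.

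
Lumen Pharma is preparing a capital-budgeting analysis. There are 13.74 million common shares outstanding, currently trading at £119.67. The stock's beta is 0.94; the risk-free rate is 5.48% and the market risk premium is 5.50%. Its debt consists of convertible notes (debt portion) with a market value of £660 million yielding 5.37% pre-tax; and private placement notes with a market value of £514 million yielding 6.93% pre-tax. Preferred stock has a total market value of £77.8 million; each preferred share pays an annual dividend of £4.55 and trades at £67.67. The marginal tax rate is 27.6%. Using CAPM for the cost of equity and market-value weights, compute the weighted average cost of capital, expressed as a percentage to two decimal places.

Cost of equity via CAPM: Re = 5.48% + 0.94 × 5.5% = 10.6500%.
Cost of preferred: Rp = 4.55 / 67.67 = 6.7238%.
Market value of equity E = 119.67 × 13.74m = 1644.2658m.
Total capital V = 1644.2658 + 77.8 + 660 + 514 = 2896.0658.
Equity: weight = 1644.2658/2896.0658 = 0.5678; cost = 10.65%.
Preferred: weight = 77.8/2896.0658 = 0.0269; cost = 6.7238%.
Convertible notes (debt portion): weight = 660/2896.0658 = 0.2279; after-tax cost = 5.37% × (1 − 27.6%) = 3.8879%.
Private placement notes: weight = 514/2896.0658 = 0.1775; after-tax cost = 6.93% × (1 − 27.6%) = 5.0173%.
WACC = 0.5678 × 10.6500% + 0.0269 × 6.7238% + 0.2279 × 3.8879% + 0.1775 × 5.0173% = 8.0038%.

8.00%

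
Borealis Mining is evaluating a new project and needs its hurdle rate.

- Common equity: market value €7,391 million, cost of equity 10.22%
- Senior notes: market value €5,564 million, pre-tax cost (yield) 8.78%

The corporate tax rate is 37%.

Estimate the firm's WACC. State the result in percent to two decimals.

Total capital V = 7391 + 5564 = 12955.
Equity: weight = 7391/12955 = 0.5705; cost = 10.22%.
Senior notes: weight = 5564/12955 = 0.4295; after-tax cost = 8.78% × (1 − 37%) = 5.5314%.
WACC = 0.5705 × 10.2200% + 0.4295 × 5.5314% = 8.2063%.

8.21%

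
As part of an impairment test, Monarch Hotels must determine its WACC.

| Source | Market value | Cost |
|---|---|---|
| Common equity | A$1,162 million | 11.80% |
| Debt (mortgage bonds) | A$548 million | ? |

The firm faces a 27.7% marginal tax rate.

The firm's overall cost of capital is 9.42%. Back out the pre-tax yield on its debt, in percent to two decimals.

6.05%

Total capital V = 1162 + 548 = 1710.
Equity weight = 1162/1710 = 0.6795.
Mortgage bonds weight = 548/1710 = 0.3205.
Equity contribution = 0.6795 × 11.8% = 8.0185%.
Remaining for debt = 9.42% − 8.0185% = 1.4015%.
Rd × (1 − 27.7%) × 0.3205 = 1.4015%  ⇒  Rd = 6.0489%.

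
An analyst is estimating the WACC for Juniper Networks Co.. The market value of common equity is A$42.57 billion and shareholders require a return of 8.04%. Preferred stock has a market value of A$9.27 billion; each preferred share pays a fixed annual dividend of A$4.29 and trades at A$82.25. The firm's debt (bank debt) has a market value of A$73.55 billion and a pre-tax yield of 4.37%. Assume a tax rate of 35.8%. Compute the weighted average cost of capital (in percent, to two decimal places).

4.76%

Cost of preferred: Rp = 4.29 / 82.25 = 5.2158%.
Total capital V = 42.57 + 9.27 + 73.55 = 125.39.
Equity: weight = 42.57/125.39 = 0.3395; cost = 8.04%.
Preferred: weight = 9.27/125.39 = 0.0739; cost = 5.2158%.
Bank debt: weight = 73.55/125.39 = 0.5866; after-tax cost = 4.37% × (1 − 35.8%) = 2.8055%.
WACC = 0.3395 × 8.0400% + 0.0739 × 5.2158% + 0.5866 × 2.8055% = 4.7608%.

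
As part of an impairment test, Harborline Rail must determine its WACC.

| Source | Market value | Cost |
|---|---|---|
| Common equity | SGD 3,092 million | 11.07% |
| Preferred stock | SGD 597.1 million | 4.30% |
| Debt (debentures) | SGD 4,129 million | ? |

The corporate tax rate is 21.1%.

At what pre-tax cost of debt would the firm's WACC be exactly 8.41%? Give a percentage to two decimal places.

8.89%

Total capital V = 3092 + 597.1 + 4129 = 7818.1.
Equity weight = 3092/7818.1 = 0.3955.
Preferred weight = 597.1/7818.1 = 0.0764.
Debentures weight = 4129/7818.1 = 0.5281.
Equity contribution = 0.3955 × 11.07% = 4.3781%.
Preferred contribution = 0.0764 × 4.3% = 0.3284%.
Remaining for debt = 8.41% − 4.7065% = 3.7035%.
Rd × (1 − 21.1%) × 0.5281 = 3.7035%  ⇒  Rd = 8.8877%.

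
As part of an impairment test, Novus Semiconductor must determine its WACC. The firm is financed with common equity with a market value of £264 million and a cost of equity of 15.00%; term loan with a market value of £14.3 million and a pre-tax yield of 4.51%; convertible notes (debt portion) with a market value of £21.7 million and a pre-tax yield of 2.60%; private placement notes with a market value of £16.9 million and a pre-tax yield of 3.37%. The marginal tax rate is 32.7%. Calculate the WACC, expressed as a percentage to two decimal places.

12.87%

Total capital V = 264 + 14.3 + 21.7 + 16.9 = 316.9.
Equity: weight = 264/316.9 = 0.8331; cost = 15%.
Term loan: weight = 14.3/316.9 = 0.0451; after-tax cost = 4.51% × (1 − 32.7%) = 3.0352%.
Convertible notes (debt portion): weight = 21.7/316.9 = 0.0685; after-tax cost = 2.6% × (1 − 32.7%) = 1.7498%.
Private placement notes: weight = 16.9/316.9 = 0.0533; after-tax cost = 3.37% × (1 − 32.7%) = 2.2680%.
WACC = 0.8331 × 15.0000% + 0.0451 × 3.0352% + 0.0685 × 1.7498% + 0.0533 × 2.2680% = 12.8738%.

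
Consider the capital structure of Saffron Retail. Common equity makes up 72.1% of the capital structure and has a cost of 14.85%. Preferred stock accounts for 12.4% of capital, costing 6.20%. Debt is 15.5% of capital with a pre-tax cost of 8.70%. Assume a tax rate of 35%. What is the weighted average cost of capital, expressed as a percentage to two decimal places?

12.35%

After-tax cost of debt = 8.7% × (1 − 35%) = 5.6550%.
WACC = 0.721 × 14.8500% + 0.124 × 6.2000% + 0.155 × 5.6550% = 12.3522%.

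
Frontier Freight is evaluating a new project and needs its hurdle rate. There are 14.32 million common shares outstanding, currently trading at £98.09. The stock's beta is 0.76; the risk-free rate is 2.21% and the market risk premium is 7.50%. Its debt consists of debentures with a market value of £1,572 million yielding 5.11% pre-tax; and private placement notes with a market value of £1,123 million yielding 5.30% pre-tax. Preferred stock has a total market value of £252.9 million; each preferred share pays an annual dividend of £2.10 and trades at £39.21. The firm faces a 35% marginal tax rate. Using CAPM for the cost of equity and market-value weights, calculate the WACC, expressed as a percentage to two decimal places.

4.95%

Cost of equity via CAPM: Re = 2.21% + 0.76 × 7.5% = 7.9100%.
Cost of preferred: Rp = 2.1 / 39.21 = 5.3558%.
Market value of equity E = 98.09 × 14.32m = 1404.6488m.
Total capital V = 1404.6488 + 252.9 + 1572 + 1123 = 4352.5488.
Equity: weight = 1404.6488/4352.5488 = 0.3227; cost = 7.91%.
Preferred: weight = 252.9/4352.5488 = 0.0581; cost = 5.3558%.
Debentures: weight = 1572/4352.5488 = 0.3612; after-tax cost = 5.11% × (1 − 35%) = 3.3215%.
Private placement notes: weight = 1123/4352.5488 = 0.2580; after-tax cost = 5.3% × (1 − 35%) = 3.4450%.
WACC = 0.3227 × 7.9100% + 0.0581 × 5.3558% + 0.3612 × 3.3215% + 0.2580 × 3.4450% = 4.9524%.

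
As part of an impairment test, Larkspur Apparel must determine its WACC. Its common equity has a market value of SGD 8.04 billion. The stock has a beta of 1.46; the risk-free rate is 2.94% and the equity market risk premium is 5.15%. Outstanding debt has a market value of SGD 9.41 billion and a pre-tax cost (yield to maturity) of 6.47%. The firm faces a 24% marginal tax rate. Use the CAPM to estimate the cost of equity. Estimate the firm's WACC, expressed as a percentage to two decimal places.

7.47%

Cost of equity via CAPM: Re = 2.94% + 1.46 × 5.15% = 10.4590%.
Total capital V = 8.04 + 9.41 = 17.45.
Equity: weight = 8.04/17.45 = 0.4607; cost = 10.459%.
Debt: weight = 9.41/17.45 = 0.5393; after-tax cost = 6.47% × (1 − 24%) = 4.9172%.
WACC = 0.4607 × 10.4590% + 0.5393 × 4.9172% = 7.4706%.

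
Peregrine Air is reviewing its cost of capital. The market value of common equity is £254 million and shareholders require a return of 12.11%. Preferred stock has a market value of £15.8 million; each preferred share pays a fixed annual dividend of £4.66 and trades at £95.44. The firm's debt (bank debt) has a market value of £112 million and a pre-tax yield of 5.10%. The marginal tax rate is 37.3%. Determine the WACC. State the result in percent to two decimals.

Cost of preferred: Rp = 4.66 / 95.44 = 4.8826%.
Total capital V = 254 + 15.8 + 112 = 381.8.
Equity: weight = 254/381.8 = 0.6653; cost = 12.11%.
Preferred: weight = 15.8/381.8 = 0.0414; cost = 4.8826%.
Bank debt: weight = 112/381.8 = 0.2933; after-tax cost = 5.1% × (1 − 37.3%) = 3.1977%.
WACC = 0.6653 × 12.1100% + 0.0414 × 4.8826% + 0.2933 × 3.1977% = 9.1965%.

9.20%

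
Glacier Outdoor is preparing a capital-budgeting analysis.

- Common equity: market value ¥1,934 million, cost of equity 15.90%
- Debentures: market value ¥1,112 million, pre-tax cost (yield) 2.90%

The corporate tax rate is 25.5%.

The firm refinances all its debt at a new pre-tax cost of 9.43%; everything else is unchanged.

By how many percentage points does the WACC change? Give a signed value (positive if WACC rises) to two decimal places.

+1.78 pp

Current WACC:
Total capital V = 1934 + 1112 = 3046.
Equity: weight = 1934/3046 = 0.6349; cost = 15.9%.
Debentures: weight = 1112/3046 = 0.3651; after-tax cost = 2.9% × (1 − 25.5%) = 2.1605%.
WACC = 0.6349 × 15.9000% + 0.3651 × 2.1605% = 10.8841%.
After the change:
Total capital V = 1934 + 1112 = 3046.
Equity: weight = 1934/3046 = 0.6349; cost = 15.9%.
Debentures: weight = 1112/3046 = 0.3651; after-tax cost = 9.43% × (1 − 25.5%) = 7.0253%.
WACC = 0.6349 × 15.9000% + 0.3651 × 7.0253% = 12.6601%.
Change in WACC = 12.6601% − 10.8841% = 1.7760 pp.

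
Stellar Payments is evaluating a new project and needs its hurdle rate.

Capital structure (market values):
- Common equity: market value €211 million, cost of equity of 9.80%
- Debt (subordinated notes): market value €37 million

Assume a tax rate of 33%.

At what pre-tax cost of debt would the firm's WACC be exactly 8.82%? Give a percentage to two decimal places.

Total capital V = 211 + 37 = 248.
Equity weight = 211/248 = 0.8508.
Subordinated notes weight = 37/248 = 0.1492.
Equity contribution = 0.8508 × 9.8% = 8.3379%.
Remaining for debt = 8.82% − 8.3379% = 0.4821%.
Rd × (1 − 33%) × 0.1492 = 0.4821%  ⇒  Rd = 4.8229%.

4.82%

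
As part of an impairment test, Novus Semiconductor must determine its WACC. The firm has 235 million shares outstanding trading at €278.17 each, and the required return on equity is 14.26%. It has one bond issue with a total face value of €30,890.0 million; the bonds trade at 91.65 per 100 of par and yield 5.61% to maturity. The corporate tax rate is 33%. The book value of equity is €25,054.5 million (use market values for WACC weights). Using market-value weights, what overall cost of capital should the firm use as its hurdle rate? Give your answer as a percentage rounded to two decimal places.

Market value of equity E = 278.17 × 235m = 65369.95m. Market value of debt D = 30890m × 91.65/100 = 28310.685m.
Total capital V = 65369.95 + 28310.685 = 93680.635.
Equity: weight = 65369.95/93680.635 = 0.6978; cost = 14.26%.
Bonds outstanding: weight = 28310.685/93680.635 = 0.3022; after-tax cost = 5.61% × (1 − 33%) = 3.7587%.
WACC = 0.6978 × 14.2600% + 0.3022 × 3.7587% = 11.0865%.

11.09%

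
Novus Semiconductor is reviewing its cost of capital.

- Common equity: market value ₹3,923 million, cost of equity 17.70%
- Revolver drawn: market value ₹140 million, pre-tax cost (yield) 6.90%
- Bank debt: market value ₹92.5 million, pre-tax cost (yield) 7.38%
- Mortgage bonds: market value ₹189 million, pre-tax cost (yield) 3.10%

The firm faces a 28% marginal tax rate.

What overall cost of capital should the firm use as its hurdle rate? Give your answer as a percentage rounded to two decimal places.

16.35%

Total capital V = 3923 + 140 + 92.5 + 189 = 4344.5.
Equity: weight = 3923/4344.5 = 0.9030; cost = 17.7%.
Revolver drawn: weight = 140/4344.5 = 0.0322; after-tax cost = 6.9% × (1 − 28%) = 4.9680%.
Bank debt: weight = 92.5/4344.5 = 0.0213; after-tax cost = 7.38% × (1 − 28%) = 5.3136%.
Mortgage bonds: weight = 189/4344.5 = 0.0435; after-tax cost = 3.1% × (1 − 28%) = 2.2320%.
WACC = 0.9030 × 17.7000% + 0.0322 × 4.9680% + 0.0213 × 5.3136% + 0.0435 × 2.2320% = 16.3531%.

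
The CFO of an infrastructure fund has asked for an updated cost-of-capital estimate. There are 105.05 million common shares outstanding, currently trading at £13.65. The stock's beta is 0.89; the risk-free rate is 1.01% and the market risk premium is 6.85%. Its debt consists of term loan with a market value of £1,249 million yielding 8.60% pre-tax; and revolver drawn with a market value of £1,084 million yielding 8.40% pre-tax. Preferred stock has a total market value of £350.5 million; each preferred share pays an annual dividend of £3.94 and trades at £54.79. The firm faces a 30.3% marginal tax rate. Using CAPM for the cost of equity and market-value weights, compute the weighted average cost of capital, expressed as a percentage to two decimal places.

6.45%

Cost of equity via CAPM: Re = 1.01% + 0.89 × 6.85% = 7.1065%.
Cost of preferred: Rp = 3.94 / 54.79 = 7.1911%.
Market value of equity E = 13.65 × 105.05m = 1433.9325m.
Total capital V = 1433.9325 + 350.5 + 1249 + 1084 = 4117.4325.
Equity: weight = 1433.9325/4117.4325 = 0.3483; cost = 7.1065%.
Preferred: weight = 350.5/4117.4325 = 0.0851; cost = 7.1911%.
Term loan: weight = 1249/4117.4325 = 0.3033; after-tax cost = 8.6% × (1 − 30.3%) = 5.9942%.
Revolver drawn: weight = 1084/4117.4325 = 0.2633; after-tax cost = 8.4% × (1 − 30.3%) = 5.8548%.
WACC = 0.3483 × 7.1065% + 0.0851 × 7.1911% + 0.3033 × 5.9942% + 0.2633 × 5.8548% = 6.4468%.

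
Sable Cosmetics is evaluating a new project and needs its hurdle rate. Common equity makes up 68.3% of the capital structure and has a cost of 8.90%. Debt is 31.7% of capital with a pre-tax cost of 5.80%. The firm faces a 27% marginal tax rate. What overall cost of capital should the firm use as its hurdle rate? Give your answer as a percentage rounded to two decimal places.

7.42%

After-tax cost of debt = 5.8% × (1 − 27%) = 4.2340%.
WACC = 0.683 × 8.9000% + 0.317 × 4.2340% = 7.4209%.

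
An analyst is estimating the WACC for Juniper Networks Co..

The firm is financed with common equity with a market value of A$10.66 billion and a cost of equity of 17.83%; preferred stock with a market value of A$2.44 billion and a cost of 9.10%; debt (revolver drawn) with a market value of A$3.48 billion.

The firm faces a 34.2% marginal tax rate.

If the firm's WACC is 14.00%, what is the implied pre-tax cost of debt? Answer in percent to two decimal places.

Total capital V = 10.66 + 2.44 + 3.48 = 16.58.
Equity weight = 10.66/16.58 = 0.6429.
Preferred weight = 2.44/16.58 = 0.1472.
Revolver drawn weight = 3.48/16.58 = 0.2099.
Equity contribution = 0.6429 × 17.83% = 11.4637%.
Preferred contribution = 0.1472 × 9.1% = 1.3392%.
Remaining for debt = 14.0% − 12.8029% = 1.1971%.
Rd × (1 − 34.2%) × 0.2099 = 1.1971%  ⇒  Rd = 8.6679%.

8.67%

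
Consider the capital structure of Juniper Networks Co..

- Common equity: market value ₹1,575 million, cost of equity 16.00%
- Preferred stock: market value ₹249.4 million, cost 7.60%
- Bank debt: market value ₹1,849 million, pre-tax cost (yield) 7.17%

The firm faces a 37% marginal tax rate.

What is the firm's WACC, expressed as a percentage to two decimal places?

9.65%

Total capital V = 1575 + 249.4 + 1849 = 3673.4.
Equity: weight = 1575/3673.4 = 0.4288; cost = 16%.
Preferred: weight = 249.4/3673.4 = 0.0679; cost = 7.6%.
Bank debt: weight = 1849/3673.4 = 0.5033; after-tax cost = 7.17% × (1 − 37%) = 4.5171%.
WACC = 0.4288 × 16.0000% + 0.0679 × 7.6000% + 0.5033 × 4.5171% = 9.6498%.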